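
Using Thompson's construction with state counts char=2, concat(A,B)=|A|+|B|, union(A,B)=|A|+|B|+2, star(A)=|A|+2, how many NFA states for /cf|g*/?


Syntax tree has 3 char leaf(s), 1 union(s), 1 star(s)
chars contribute 3×2 = 6; each union adds +2; each star adds +2
Total: 6 + 2 + 2 = 10 states


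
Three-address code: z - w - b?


Break into single-operator statements:
t1 = z - w
t2 = t1 - b


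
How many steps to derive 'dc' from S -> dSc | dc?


Derivation: S => dc
Steps: 1


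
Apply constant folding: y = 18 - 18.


18 - 18 = 0 at compile time
Optimized: y = 0


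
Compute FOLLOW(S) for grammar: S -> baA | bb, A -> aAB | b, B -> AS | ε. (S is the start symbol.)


$ ∈ FOLLOW(S). For each A -> αBβ: add FIRST(β)\{ε} to FOLLOW(B); if β nullable, add FOLLOW(A).
FOLLOW(S) = {$, a, b}


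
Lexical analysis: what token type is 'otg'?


Pattern: letter/underscore followed by alphanumerics, not a keyword
Type: IDENTIFIER


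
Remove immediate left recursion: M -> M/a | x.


Left-recursive alternatives: M/a; non-recursive: x
Introduce M': M -> xM', M' -> /aM' | ε


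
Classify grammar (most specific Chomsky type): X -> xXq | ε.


Single nonterminal LHS, but x^n q^n is not regular
Classification: Type 2 (Context-Free)


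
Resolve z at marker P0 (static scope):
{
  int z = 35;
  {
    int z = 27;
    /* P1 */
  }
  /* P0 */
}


z declared in the same block as P0
z = 35


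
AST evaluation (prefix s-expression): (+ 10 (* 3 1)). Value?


Evaluate inner: (* 3 1) = 3
Evaluate root: (+ 10 3) = 13
Result: 13


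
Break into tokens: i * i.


Scan left to right, longest-match per lexeme
Tokens: ID(i), OP(*), ID(i)


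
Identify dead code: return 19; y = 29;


statement follows a return and is unreachable
Dead: 'y = 29'


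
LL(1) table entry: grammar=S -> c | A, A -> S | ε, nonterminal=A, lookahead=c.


For [A, c]: 'c' ∈ FIRST(S)
Entry: A -> S


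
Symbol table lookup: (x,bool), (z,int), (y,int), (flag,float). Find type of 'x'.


Lookup 'x' → type bool


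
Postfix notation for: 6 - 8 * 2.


* has higher precedence, evaluate 8*2 first
Postfix: 6 8 2 * -


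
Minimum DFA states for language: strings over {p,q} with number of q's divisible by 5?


Track (count of q) mod 5: states 0..4, accept at 0
Minimal DFA: 5 states


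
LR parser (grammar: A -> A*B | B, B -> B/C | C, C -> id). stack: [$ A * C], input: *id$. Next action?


'C' (not preceded by B/) is the handle for B -> C
Action: reduce (B -> C)


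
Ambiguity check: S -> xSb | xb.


balanced x^n…b^n: each string has a unique parse
Unambiguous


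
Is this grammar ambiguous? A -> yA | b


right-linear, alternatives start with distinct terminals 'y' vs 'b': unique leftmost derivation
Unambiguous


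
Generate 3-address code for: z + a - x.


Break into single-operator statements:
t1 = z + a
t2 = t1 - x


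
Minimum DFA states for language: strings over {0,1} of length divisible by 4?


Track length mod 4: states 0..3, accept at 0
Minimal DFA: 4 states


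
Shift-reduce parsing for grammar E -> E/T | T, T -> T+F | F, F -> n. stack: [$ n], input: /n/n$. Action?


'n' on top is the handle for F -> n
Action: reduce (F -> n)


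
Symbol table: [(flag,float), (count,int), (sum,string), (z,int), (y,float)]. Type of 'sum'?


Lookup 'sum' → type string


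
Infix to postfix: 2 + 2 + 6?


Left to right (same or higher precedence on left)
Postfix: 2 2 + 6 +


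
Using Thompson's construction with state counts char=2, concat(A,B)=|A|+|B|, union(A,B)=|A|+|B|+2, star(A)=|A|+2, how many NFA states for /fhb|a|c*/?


Syntax tree has 5 char leaf(s), 2 union(s), 1 star(s)
chars contribute 5×2 = 10; each union adds +2; each star adds +2
Total: 10 + 4 + 2 = 16 states


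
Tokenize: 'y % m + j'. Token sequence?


Scan left to right, longest-match per lexeme
Tokens: ID(y), OP(%), ID(m), OP(+), ID(j)


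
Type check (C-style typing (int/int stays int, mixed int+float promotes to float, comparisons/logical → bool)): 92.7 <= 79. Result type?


Operand types: float <= int
Rule: comparison yields bool
Result type: bool


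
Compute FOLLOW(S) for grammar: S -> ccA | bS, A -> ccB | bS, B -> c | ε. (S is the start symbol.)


$ ∈ FOLLOW(S). For each A -> αBβ: add FIRST(β)\{ε} to FOLLOW(B); if β nullable, add FOLLOW(A).
FOLLOW(S) = {$}


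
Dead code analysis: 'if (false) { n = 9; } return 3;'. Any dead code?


condition is constant false, so the whole block is unreachable
Dead: 'if (false) { n = 9; }'


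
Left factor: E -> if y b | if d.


Common prefix: 'if'
Factored: E -> if E', E' -> y b | d


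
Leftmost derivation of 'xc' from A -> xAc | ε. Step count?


Derivation: A => xAc => xc
Steps: 2


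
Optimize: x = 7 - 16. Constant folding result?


7 - 16 = -9 at compile time
Optimized: x = -9


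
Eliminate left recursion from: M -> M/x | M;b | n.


Left-recursive alternatives: M/x, M;b; non-recursive: n
Introduce M': M -> nM', M' -> /xM' | ;bM' | ε


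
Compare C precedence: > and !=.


'>' is relational (level 7); '!=' is equality (level 6)
Higher level binds tighter
'>' has higher precedence than '!='


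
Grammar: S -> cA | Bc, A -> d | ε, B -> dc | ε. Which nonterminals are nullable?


A nonterminal is nullable iff some alternative derives ε (directly, or every symbol in it is nullable)
Nullable: {A, B}


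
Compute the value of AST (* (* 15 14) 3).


Evaluate inner: (* 15 14) = 210
Evaluate root: (* 210 3) = 630
Result: 630


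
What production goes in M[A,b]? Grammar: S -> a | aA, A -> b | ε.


For [A, b]: 'b' ∈ FIRST(b)
Entry: A -> b


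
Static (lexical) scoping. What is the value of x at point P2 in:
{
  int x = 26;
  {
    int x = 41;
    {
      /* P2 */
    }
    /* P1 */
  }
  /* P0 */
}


P2's block does not declare x; resolves to the enclosing declaration at depth 1
x = 41


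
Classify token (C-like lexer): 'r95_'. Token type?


Pattern: letter/underscore followed by alphanumerics, not a keyword
Type: IDENTIFIER


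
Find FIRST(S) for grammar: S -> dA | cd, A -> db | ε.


Per alternative of S: FIRST(dA) = {d}; FIRST(cd) = {c}
FIRST(S) = {c, d}


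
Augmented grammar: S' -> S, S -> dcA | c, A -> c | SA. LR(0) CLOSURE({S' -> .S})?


Start: S' -> .S
For each item with dot before a nonterminal B, add B -> .γ for every B-production
Closure: [S' -> .S, S -> .dcA, S -> .c]


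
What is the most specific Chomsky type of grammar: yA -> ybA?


LHS has context (more than one symbol) and |LHS| ≤ |RHS|
Classification: Type 1 (Context-Sensitive)


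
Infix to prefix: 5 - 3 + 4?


left-to-right (same/higher precedence on left): tree is (+ (- 5 3) 4)
Prefix: + - 5 3 4


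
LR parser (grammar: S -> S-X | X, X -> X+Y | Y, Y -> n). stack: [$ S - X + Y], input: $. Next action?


handle 'X+Y' on top
Action: reduce (X -> X+Y)


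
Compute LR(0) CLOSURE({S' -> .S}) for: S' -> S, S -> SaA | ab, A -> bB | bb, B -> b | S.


Start: S' -> .S
For each item with dot before a nonterminal B, add B -> .γ for every B-production
Closure: [S' -> .S, S -> .SaA, S -> .ab]


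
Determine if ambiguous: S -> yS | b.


right-linear, alternatives start with distinct terminals 'y' vs 'b': unique leftmost derivation
Unambiguous


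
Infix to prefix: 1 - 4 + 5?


left-to-right (same/higher precedence on left): tree is (+ (- 1 4) 5)
Prefix: + - 1 4 5


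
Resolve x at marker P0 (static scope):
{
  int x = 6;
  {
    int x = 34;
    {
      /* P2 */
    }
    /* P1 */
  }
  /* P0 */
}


x declared in the same block as P0
x = 6


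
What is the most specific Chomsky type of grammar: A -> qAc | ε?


Single nonterminal LHS, but q^n c^n is not regular
Classification: Type 2 (Context-Free)


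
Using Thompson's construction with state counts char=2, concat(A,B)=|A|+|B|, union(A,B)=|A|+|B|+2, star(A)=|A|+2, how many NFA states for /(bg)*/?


Syntax tree has 2 char leaf(s), 0 union(s), 1 star(s)
chars contribute 2×2 = 4; each union adds +2; each star adds +2
Total: 4 + 0 + 2 = 6 states


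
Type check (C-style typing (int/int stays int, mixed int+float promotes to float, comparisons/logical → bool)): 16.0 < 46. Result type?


Operand types: float < int
Rule: comparison yields bool
Result type: bool


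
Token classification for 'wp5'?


Pattern: letter/underscore followed by alphanumerics, not a keyword
Type: IDENTIFIER


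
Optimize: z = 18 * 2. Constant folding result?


18 * 2 = 36 at compile time
Optimized: z = 36


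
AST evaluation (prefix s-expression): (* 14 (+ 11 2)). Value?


Evaluate inner: (+ 11 2) = 13
Evaluate root: (* 14 13) = 182
Result: 182


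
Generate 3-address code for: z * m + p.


Break into single-operator statements:
t1 = z * m
t2 = t1 + p


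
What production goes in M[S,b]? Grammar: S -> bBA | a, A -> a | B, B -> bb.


For [S, b]: 'b' ∈ FIRST(bBA)
Entry: S -> bBA


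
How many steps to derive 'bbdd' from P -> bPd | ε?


Derivation: P => bPd => bbPdd => bbdd
Steps: 3


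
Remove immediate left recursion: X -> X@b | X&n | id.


Left-recursive alternatives: X@b, X&n; non-recursive: id
Introduce X': X -> idX', X' -> @bX' | &nX' | ε


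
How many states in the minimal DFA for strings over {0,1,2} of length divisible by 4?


Track length mod 4: states 0..3, accept at 0
Minimal DFA: 4 states


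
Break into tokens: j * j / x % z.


Scan left to right, longest-match per lexeme
Tokens: ID(j), OP(*), ID(j), OP(/), ID(x), OP(%), ID(z)


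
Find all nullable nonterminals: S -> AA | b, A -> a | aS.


A nonterminal is nullable iff some alternative derives ε (directly, or every symbol in it is nullable)
Nullable: {}


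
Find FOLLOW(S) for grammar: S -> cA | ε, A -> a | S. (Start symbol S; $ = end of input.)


$ ∈ FOLLOW(S). For each A -> αBβ: add FIRST(β)\{ε} to FOLLOW(B); if β nullable, add FOLLOW(A).
FOLLOW(S) = {$}


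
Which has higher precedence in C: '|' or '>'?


'>' is relational (level 7); '|' is bitwise OR (level 3)
Higher level binds tighter
'>' has higher precedence than '|'


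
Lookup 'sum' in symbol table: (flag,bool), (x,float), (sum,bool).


Lookup 'sum' → type bool


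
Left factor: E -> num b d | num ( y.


Common prefix: 'num'
Factored: E -> num E', E' -> b d | ( y


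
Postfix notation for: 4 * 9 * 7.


Left to right (same or higher precedence on left)
Postfix: 4 9 * 7 *


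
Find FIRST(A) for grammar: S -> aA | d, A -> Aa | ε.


Per alternative of A: FIRST(Aa) = {a}; FIRST(ε) = {ε}
FIRST(A) = {a, ε}


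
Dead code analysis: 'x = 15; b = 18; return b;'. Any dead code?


x is assigned but never read
Dead: 'x = 15'


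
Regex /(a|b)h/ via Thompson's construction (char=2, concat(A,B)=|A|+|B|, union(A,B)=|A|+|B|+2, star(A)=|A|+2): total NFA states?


Syntax tree has 3 char leaf(s), 1 union(s), 0 star(s)
chars contribute 3×2 = 6; each union adds +2; each star adds +2
Total: 6 + 2 + 0 = 8 states


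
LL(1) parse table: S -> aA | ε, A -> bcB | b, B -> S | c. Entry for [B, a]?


For [B, a]: 'a' ∈ FIRST(S)
Entry: B -> S


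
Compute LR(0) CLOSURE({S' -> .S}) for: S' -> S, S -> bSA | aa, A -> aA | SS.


Start: S' -> .S
For each item with dot before a nonterminal B, add B -> .γ for every B-production
Closure: [S' -> .S, S -> .bSA, S -> .aa]


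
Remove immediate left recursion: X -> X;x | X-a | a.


Left-recursive alternatives: X;x, X-a; non-recursive: a
Introduce X': X -> aX', X' -> ;xX' | -aX' | ε


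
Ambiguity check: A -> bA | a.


right-linear, alternatives start with distinct terminals 'b' vs 'a': unique leftmost derivation
Unambiguous


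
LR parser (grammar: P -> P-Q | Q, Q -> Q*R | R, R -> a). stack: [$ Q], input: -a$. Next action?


lookahead ∉ {*} so Q won't extend; reduce P -> Q
Action: reduce (P -> Q)


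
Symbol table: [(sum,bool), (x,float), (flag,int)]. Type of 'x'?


Lookup 'x' → type float


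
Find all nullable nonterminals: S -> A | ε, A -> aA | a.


A nonterminal is nullable iff some alternative derives ε (directly, or every symbol in it is nullable)
Nullable: {S}


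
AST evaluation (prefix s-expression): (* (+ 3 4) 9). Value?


Evaluate inner: (+ 3 4) = 7
Evaluate root: (* 7 9) = 63
Result: 63


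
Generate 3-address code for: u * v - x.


Break into single-operator statements:
t1 = u * v
t2 = t1 - x


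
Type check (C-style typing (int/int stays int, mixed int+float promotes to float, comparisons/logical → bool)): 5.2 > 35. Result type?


Operand types: float > int
Rule: comparison yields bool
Result type: bool


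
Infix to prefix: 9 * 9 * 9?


left-to-right (same/higher precedence on left): tree is (* (* 9 9) 9)
Prefix: * * 9 9 9


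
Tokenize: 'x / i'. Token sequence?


Scan left to right, longest-match per lexeme
Tokens: ID(x), OP(/), ID(i)


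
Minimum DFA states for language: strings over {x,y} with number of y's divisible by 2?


Track (count of y) mod 2: states 0..1, accept at 0
Minimal DFA: 2 states


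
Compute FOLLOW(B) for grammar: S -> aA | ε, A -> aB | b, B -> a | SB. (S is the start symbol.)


$ ∈ FOLLOW(S). For each A -> αBβ: add FIRST(β)\{ε} to FOLLOW(B); if β nullable, add FOLLOW(A).
FOLLOW(B) = {$, a}


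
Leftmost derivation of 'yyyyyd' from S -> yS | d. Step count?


Derivation: S => yS => yyS => yyyS => yyyyS => yyyyyS => yyyyyd
Steps: 6


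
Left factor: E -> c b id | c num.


Common prefix: 'c'
Factored: E -> c E', E' -> b id | num


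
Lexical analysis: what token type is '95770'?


Pattern: digits only
Type: INTEGER_LITERAL


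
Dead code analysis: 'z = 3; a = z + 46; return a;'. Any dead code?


z is read by a's definition; a is returned
No dead code


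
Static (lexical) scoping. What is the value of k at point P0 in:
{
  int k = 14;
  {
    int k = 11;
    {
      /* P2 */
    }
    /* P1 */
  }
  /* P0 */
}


k declared in the same block as P0
k = 14


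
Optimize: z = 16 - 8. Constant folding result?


16 - 8 = 8 at compile time
Optimized: z = 8


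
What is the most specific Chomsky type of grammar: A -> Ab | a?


Left-linear: every RHS is a terminal or one nonterminal followed by a terminal
Classification: Type 3 (Regular)


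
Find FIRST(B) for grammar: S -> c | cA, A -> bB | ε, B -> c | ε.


Per alternative of B: FIRST(c) = {c}; FIRST(ε) = {ε}
FIRST(B) = {c, ε}


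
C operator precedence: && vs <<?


'<<' is shift (level 8); '&&' is logical AND (level 2)
Higher level binds tighter
'<<' has higher precedence than '&&'


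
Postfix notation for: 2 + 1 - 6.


Left to right (same or higher precedence on left)
Postfix: 2 1 + 6 -


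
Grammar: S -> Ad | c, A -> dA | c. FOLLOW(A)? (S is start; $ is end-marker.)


$ ∈ FOLLOW(S). For each A -> αBβ: add FIRST(β)\{ε} to FOLLOW(B); if β nullable, add FOLLOW(A).
FOLLOW(A) = {d}


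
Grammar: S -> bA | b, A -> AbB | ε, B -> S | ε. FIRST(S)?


Per alternative of S: FIRST(bA) = {b}; FIRST(b) = {b}
FIRST(S) = {b}


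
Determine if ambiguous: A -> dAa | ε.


balanced d^n…a^n: each string has a unique parse
Unambiguous


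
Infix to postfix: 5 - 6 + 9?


Left to right (same or higher precedence on left)
Postfix: 5 6 - 9 +


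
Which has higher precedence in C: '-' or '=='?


'-' is additive (level 9); '==' is equality (level 6)
Higher level binds tighter
'-' has higher precedence than '=='


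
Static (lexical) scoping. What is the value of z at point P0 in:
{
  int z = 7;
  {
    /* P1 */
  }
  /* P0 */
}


z declared in the same block as P0
z = 7


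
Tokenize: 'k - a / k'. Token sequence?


Scan left to right, longest-match per lexeme
Tokens: ID(k), OP(-), ID(a), OP(/), ID(k)


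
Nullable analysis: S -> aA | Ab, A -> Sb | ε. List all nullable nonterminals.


A nonterminal is nullable iff some alternative derives ε (directly, or every symbol in it is nullable)
Nullable: {A}


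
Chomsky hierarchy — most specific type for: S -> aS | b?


Right-linear: every RHS is a terminal or a terminal followed by one nonterminal
Classification: Type 3 (Regular)


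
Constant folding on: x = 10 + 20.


10 + 20 = 30 at compile time
Optimized: x = 30


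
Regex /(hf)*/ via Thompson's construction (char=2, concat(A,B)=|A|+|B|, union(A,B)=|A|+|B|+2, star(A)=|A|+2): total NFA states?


Syntax tree has 2 char leaf(s), 0 union(s), 1 star(s)
chars contribute 2×2 = 4; each union adds +2; each star adds +2
Total: 4 + 0 + 2 = 6 states


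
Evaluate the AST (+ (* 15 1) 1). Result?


Evaluate inner: (* 15 1) = 15
Evaluate root: (+ 15 1) = 16
Result: 16


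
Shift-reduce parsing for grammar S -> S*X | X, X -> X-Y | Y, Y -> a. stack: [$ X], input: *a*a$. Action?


lookahead ∉ {-} so X won't extend; reduce S -> X
Action: reduce (S -> X)


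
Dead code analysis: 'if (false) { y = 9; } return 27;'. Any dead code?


condition is constant false, so the whole block is unreachable
Dead: 'if (false) { y = 9; }'


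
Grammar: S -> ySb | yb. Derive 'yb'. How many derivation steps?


Derivation: S => yb
Steps: 1


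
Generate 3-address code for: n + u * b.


Break into single-operator statements:
t1 = u * b
t2 = n + t1


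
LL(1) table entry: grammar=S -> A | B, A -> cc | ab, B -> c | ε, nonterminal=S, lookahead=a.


For [S, a]: 'a' ∈ FIRST(A)
Entry: S -> A


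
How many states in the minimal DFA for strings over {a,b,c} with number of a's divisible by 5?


Track (count of a) mod 5: states 0..4, accept at 0
Minimal DFA: 5 states


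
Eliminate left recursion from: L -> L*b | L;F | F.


Left-recursive alternatives: L*b, L;F; non-recursive: F
Introduce L': L -> FL', L' -> *bL' | ;FL' | ε


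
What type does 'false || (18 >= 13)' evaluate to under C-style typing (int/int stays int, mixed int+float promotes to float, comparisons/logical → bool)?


Operand types: bool || bool
Rule: logical operators take bool operands and yield bool
Result type: bool


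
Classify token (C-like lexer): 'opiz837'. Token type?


Pattern: letter/underscore followed by alphanumerics, not a keyword
Type: IDENTIFIER


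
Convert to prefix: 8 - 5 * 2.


'*' binds tighter: tree is (- 8 (* 5 2))
Prefix: - 8 * 5 2


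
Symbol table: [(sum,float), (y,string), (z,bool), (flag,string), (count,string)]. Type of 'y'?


Lookup 'y' → type string


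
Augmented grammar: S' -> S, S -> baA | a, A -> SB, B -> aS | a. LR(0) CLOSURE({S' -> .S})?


Start: S' -> .S
For each item with dot before a nonterminal B, add B -> .γ for every B-production
Closure: [S' -> .S, S -> .baA, S -> .a]


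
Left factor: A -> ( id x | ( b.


Common prefix: '('
Factored: A -> ( A', A' -> id x | b


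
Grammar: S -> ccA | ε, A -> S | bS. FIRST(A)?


Per alternative of A: FIRST(S) = {c, ε}; FIRST(bS) = {b}
FIRST(A) = {b, c, ε}


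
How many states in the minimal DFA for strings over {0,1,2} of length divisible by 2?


Track length mod 2: states 0..1, accept at 0
Minimal DFA: 2 states


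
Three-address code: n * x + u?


Break into single-operator statements:
t1 = n * x
t2 = t1 + u


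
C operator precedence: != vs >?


'>' is relational (level 7); '!=' is equality (level 6)
Higher level binds tighter
'>' has higher precedence than '!='


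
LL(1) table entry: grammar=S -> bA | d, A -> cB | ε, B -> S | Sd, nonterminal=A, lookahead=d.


For [A, d]: ε is nullable and 'd' ∈ FOLLOW(A)
Entry: A -> ε


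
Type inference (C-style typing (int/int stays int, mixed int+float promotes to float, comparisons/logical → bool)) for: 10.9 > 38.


Operand types: float > int
Rule: comparison yields bool
Result type: bool


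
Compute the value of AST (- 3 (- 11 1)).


Evaluate inner: (- 11 1) = 10
Evaluate root: (- 3 10) = -7
Result: -7


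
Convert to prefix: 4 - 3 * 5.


'*' binds tighter: tree is (- 4 (* 3 5))
Prefix: - 4 * 3 5


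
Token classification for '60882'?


Pattern: digits only
Type: INTEGER_LITERAL


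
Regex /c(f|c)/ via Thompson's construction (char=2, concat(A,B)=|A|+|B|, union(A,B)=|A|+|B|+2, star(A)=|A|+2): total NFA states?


Syntax tree has 3 char leaf(s), 1 union(s), 0 star(s)
chars contribute 3×2 = 6; each union adds +2; each star adds +2
Total: 6 + 2 + 0 = 8 states


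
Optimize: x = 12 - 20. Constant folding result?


12 - 20 = -8 at compile time
Optimized: x = -8


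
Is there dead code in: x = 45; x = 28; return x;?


first assignment to x is overwritten before any read
Dead: 'x = 45'


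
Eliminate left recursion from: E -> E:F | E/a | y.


Left-recursive alternatives: E:F, E/a; non-recursive: y
Introduce E': E -> yE', E' -> :FE' | /aE' | ε


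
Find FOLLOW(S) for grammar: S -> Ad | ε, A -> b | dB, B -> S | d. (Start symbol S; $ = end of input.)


$ ∈ FOLLOW(S). For each A -> αBβ: add FIRST(β)\{ε} to FOLLOW(B); if β nullable, add FOLLOW(A).
FOLLOW(S) = {$, d}


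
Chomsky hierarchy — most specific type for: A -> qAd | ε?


Single nonterminal LHS, but q^n d^n is not regular
Classification: Type 2 (Context-Free)


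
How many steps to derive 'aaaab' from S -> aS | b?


Derivation: S => aS => aaS => aaaS => aaaaS => aaaab
Steps: 5


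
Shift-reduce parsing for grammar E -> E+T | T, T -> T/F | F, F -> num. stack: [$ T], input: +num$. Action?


lookahead ∉ {/} so T won't extend; reduce E -> T
Action: reduce (E -> T)


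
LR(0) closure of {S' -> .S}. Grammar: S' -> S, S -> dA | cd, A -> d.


Start: S' -> .S
For each item with dot before a nonterminal B, add B -> .γ for every B-production
Closure: [S' -> .S, S -> .dA, S -> .cd]


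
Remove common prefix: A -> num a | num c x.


Common prefix: 'num'
Factored: A -> num A', A' -> a | c x


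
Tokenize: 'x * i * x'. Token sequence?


Scan left to right, longest-match per lexeme
Tokens: ID(x), OP(*), ID(i), OP(*), ID(x)


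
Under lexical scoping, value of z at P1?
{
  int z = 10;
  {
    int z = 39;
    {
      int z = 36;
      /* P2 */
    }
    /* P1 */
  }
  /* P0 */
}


z declared in the same block as P1
z = 39


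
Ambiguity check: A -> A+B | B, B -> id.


precedence layered via separate nonterminal B: deterministic
Unambiguous


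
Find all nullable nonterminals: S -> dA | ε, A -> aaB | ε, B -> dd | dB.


A nonterminal is nullable iff some alternative derives ε (directly, or every symbol in it is nullable)
Nullable: {A, S}


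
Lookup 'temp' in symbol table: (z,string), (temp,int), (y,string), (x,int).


Lookup 'temp' → type int


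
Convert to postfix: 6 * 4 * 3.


Left to right (same or higher precedence on left)
Postfix: 6 4 * 3 *


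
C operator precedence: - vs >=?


'-' is additive (level 9); '>=' is relational (level 7)
Higher level binds tighter
'-' has higher precedence than '>='


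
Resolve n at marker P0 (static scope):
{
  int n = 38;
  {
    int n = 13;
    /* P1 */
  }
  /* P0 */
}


n declared in the same block as P0
n = 38


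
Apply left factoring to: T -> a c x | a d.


Common prefix: 'a'
Factored: T -> a T', T' -> c x | d


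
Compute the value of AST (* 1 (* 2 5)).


Evaluate inner: (* 2 5) = 10
Evaluate root: (* 1 10) = 10
Result: 10


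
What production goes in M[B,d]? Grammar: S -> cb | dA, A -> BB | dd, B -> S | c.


For [B, d]: 'd' ∈ FIRST(S)
Entry: B -> S


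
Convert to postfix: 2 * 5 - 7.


Left to right (same or higher precedence on left)
Postfix: 2 5 * 7 -


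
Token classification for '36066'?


Pattern: digits only
Type: INTEGER_LITERAL


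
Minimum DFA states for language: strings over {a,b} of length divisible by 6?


Track length mod 6: states 0..5, accept at 0
Minimal DFA: 6 states


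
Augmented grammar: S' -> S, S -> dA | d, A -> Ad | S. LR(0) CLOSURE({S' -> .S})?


Start: S' -> .S
For each item with dot before a nonterminal B, add B -> .γ for every B-production
Closure: [S' -> .S, S -> .dA, S -> .d]


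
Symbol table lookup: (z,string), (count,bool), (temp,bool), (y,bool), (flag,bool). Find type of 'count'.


Lookup 'count' → type bool


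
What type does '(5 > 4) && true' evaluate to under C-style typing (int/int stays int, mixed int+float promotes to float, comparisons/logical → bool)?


Operand types: bool && bool
Rule: logical operators take bool operands and yield bool
Result type: bool


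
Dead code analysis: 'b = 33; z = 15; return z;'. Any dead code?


b is assigned but never read
Dead: 'b = 33'


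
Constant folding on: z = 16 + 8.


16 + 8 = 24 at compile time
Optimized: z = 24


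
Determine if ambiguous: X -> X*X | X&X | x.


'x*x&x' has two parse trees (no precedence encoded between * and &)
Ambiguous


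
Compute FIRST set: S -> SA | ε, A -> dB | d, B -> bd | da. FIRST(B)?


Per alternative of B: FIRST(bd) = {b}; FIRST(da) = {d}
FIRST(B) = {b, d}


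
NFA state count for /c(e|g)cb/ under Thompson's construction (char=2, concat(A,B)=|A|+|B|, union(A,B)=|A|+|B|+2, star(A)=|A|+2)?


Syntax tree has 5 char leaf(s), 1 union(s), 0 star(s)
chars contribute 5×2 = 10; each union adds +2; each star adds +2
Total: 10 + 2 + 0 = 12 states


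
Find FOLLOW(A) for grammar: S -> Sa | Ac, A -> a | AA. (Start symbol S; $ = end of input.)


$ ∈ FOLLOW(S). For each A -> αBβ: add FIRST(β)\{ε} to FOLLOW(B); if β nullable, add FOLLOW(A).
FOLLOW(A) = {a, c}


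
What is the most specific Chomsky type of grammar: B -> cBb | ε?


Single nonterminal LHS, but c^n b^n is not regular
Classification: Type 2 (Context-Free)


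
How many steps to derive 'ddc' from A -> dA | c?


Derivation: A => dA => ddA => ddc
Steps: 3


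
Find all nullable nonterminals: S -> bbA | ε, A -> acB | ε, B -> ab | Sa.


A nonterminal is nullable iff some alternative derives ε (directly, or every symbol in it is nullable)
Nullable: {A, S}


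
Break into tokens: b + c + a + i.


Scan left to right, longest-match per lexeme
Tokens: ID(b), OP(+), ID(c), OP(+), ID(a), OP(+), ID(i)


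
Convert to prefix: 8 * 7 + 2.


left-to-right (same/higher precedence on left): tree is (+ (* 8 7) 2)
Prefix: + * 8 7 2


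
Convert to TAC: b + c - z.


Break into single-operator statements:
t1 = b + c
t2 = t1 - z


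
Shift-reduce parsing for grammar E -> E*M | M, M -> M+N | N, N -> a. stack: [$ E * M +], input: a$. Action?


no handle; shift 'a'
Action: shift


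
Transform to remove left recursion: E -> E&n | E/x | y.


Left-recursive alternatives: E&n, E/x; non-recursive: y
Introduce E': E -> yE', E' -> &nE' | /xE' | ε


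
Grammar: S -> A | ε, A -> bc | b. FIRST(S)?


Per alternative of S: FIRST(A) = {b}; FIRST(ε) = {ε}
FIRST(S) = {b, ε}


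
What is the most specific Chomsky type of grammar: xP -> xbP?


LHS has context (more than one symbol) and |LHS| ≤ |RHS|
Classification: Type 1 (Context-Sensitive)


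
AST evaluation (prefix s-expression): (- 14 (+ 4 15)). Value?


Evaluate inner: (+ 4 15) = 19
Evaluate root: (- 14 19) = -5
Result: -5


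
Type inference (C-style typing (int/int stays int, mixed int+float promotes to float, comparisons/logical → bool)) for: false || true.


Operand types: bool || bool
Rule: logical operators take bool operands and yield bool
Result type: bool


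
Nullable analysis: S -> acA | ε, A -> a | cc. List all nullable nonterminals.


A nonterminal is nullable iff some alternative derives ε (directly, or every symbol in it is nullable)
Nullable: {S}


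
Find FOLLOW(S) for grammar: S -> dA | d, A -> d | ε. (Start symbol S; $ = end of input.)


$ ∈ FOLLOW(S). For each A -> αBβ: add FIRST(β)\{ε} to FOLLOW(B); if β nullable, add FOLLOW(A).
FOLLOW(S) = {$}


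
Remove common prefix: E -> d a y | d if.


Common prefix: 'd'
Factored: E -> d E', E' -> a y | if


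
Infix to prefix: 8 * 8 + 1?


left-to-right (same/higher precedence on left): tree is (+ (* 8 8) 1)
Prefix: + * 8 8 1


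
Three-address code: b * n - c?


Break into single-operator statements:
t1 = b * n
t2 = t1 - c


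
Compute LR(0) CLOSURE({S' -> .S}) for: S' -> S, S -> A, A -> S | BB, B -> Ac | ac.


Start: S' -> .S
For each item with dot before a nonterminal B, add B -> .γ for every B-production
Closure: [S' -> .S, S -> .A, A -> .S, A -> .BB, B -> .Ac, B -> .ac]


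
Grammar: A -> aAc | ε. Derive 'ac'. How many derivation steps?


Derivation: A => aAc => ac
Steps: 2


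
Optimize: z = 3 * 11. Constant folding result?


3 * 11 = 33 at compile time
Optimized: z = 33


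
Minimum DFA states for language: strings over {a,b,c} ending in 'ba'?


Track the longest suffix of input matching a prefix of 'ba': 3 classes (prefixes of length 0..2)
Minimal DFA: 3 states


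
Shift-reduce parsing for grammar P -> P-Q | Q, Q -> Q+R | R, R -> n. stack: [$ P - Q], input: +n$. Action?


'+' can extend Q; shift to build Q -> Q+R
Action: shift


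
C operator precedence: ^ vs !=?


'!=' is equality (level 6); '^' is bitwise XOR (level 4)
Higher level binds tighter
'!=' has higher precedence than '^'


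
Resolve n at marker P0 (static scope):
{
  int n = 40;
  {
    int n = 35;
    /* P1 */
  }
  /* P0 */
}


n declared in the same block as P0
n = 40


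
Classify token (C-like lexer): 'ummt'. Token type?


Pattern: letter/underscore followed by alphanumerics, not a keyword
Type: IDENTIFIER


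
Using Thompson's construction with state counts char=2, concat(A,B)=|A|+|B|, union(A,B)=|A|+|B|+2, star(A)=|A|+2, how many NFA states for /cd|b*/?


Syntax tree has 3 char leaf(s), 1 union(s), 1 star(s)
chars contribute 3×2 = 6; each union adds +2; each star adds +2
Total: 6 + 2 + 2 = 10 states


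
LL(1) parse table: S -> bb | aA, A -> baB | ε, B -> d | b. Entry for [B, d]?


For [B, d]: 'd' ∈ FIRST(d)
Entry: B -> d


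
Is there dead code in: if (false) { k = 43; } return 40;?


condition is constant false, so the whole block is unreachable
Dead: 'if (false) { k = 43; }'


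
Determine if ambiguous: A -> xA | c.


right-linear, alternatives start with distinct terminals 'x' vs 'c': unique leftmost derivation
Unambiguous


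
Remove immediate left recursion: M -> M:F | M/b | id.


Left-recursive alternatives: M:F, M/b; non-recursive: id
Introduce M': M -> idM', M' -> :FM' | /bM' | ε


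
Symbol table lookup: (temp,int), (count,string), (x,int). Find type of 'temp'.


Lookup 'temp' → type int


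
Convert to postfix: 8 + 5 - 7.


Left to right (same or higher precedence on left)
Postfix: 8 5 + 7 -


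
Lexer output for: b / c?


Scan left to right, longest-match per lexeme
Tokens: ID(b), OP(/), ID(c)


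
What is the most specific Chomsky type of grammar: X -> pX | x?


Right-linear: every RHS is a terminal or a terminal followed by one nonterminal
Classification: Type 3 (Regular)


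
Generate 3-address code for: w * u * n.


Break into single-operator statements:
t1 = w * u
t2 = t1 * n


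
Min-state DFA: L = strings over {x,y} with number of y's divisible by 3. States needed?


Track (count of y) mod 3: states 0..2, accept at 0
Minimal DFA: 3 states


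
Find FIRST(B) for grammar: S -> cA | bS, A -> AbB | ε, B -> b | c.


Per alternative of B: FIRST(b) = {b}; FIRST(c) = {c}
FIRST(B) = {b, c}


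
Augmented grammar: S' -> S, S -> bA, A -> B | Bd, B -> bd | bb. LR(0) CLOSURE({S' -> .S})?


Start: S' -> .S
For each item with dot before a nonterminal B, add B -> .γ for every B-production
Closure: [S' -> .S, S -> .bA]


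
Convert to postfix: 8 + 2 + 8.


Left to right (same or higher precedence on left)
Postfix: 8 2 + 8 +


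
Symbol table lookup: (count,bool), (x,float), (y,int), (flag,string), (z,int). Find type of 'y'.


Lookup 'y' → type int


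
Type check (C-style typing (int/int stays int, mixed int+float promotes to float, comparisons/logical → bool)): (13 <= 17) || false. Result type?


Operand types: bool || bool
Rule: logical operators take bool operands and yield bool
Result type: bool


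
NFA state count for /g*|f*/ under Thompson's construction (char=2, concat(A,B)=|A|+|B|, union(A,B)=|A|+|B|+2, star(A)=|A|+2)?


Syntax tree has 2 char leaf(s), 1 union(s), 2 star(s)
chars contribute 2×2 = 4; each union adds +2; each star adds +2
Total: 4 + 2 + 4 = 10 states


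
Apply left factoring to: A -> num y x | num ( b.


Common prefix: 'num'
Factored: A -> num A', A' -> y x | ( b


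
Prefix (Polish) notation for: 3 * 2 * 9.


left-to-right (same/higher precedence on left): tree is (* (* 3 2) 9)
Prefix: * * 3 2 9


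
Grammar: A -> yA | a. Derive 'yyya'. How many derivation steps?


Derivation: A => yA => yyA => yyyA => yyya
Steps: 4


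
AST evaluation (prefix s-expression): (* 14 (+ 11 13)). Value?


Evaluate inner: (+ 11 13) = 24
Evaluate root: (* 14 24) = 336
Result: 336


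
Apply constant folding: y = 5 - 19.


5 - 19 = -14 at compile time
Optimized: y = -14


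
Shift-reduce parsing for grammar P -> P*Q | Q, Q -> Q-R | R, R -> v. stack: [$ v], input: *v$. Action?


'v' on top is the handle for R -> v
Action: reduce (R -> v)


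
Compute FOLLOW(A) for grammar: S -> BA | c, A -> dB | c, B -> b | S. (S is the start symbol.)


$ ∈ FOLLOW(S). For each A -> αBβ: add FIRST(β)\{ε} to FOLLOW(B); if β nullable, add FOLLOW(A).
FOLLOW(A) = {$, c, d}


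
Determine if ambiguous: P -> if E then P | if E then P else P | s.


dangling else: 'if E then if E then s else s' parses two ways
Ambiguous


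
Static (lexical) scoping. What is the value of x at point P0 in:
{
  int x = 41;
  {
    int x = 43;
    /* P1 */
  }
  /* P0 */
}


x declared in the same block as P0
x = 41


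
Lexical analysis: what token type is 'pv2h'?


Pattern: letter/underscore followed by alphanumerics, not a keyword
Type: IDENTIFIER


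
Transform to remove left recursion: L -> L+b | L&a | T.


Left-recursive alternatives: L+b, L&a; non-recursive: T
Introduce L': L -> TL', L' -> +bL' | &aL' | ε


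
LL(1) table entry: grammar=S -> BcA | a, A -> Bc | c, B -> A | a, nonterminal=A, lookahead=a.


For [A, a]: 'a' ∈ FIRST(Bc)
Entry: A -> Bc


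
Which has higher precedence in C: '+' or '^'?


'+' is additive (level 9); '^' is bitwise XOR (level 4)
Higher level binds tighter
'+' has higher precedence than '^'


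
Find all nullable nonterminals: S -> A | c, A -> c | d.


A nonterminal is nullable iff some alternative derives ε (directly, or every symbol in it is nullable)
Nullable: {}


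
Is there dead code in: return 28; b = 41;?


statement follows a return and is unreachable
Dead: 'b = 41'


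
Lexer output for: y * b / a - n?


Scan left to right, longest-match per lexeme
Tokens: ID(y), OP(*), ID(b), OP(/), ID(a), OP(-), ID(n)


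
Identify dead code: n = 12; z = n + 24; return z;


n is read by z's definition; z is returned
No dead code


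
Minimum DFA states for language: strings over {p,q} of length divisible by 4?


Track length mod 4: states 0..3, accept at 0
Minimal DFA: 4 states


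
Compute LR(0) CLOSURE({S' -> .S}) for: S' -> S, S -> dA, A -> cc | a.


Start: S' -> .S
For each item with dot before a nonterminal B, add B -> .γ for every B-production
Closure: [S' -> .S, S -> .dA]


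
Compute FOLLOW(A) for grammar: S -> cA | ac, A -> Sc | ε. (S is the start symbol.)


$ ∈ FOLLOW(S). For each A -> αBβ: add FIRST(β)\{ε} to FOLLOW(B); if β nullable, add FOLLOW(A).
FOLLOW(A) = {$, c}


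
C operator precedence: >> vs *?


'*' is multiplicative (level 10); '>>' is shift (level 8)
Higher level binds tighter
'*' has higher precedence than '>>'


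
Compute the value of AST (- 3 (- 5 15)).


Evaluate inner: (- 5 15) = -10
Evaluate root: (- 3 -10) = 13
Result: 13


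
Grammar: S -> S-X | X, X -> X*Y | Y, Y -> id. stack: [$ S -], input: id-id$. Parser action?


no handle ('S-' is not any RHS); shift 'id'
Action: shift


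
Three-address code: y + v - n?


Break into single-operator statements:
t1 = y + v
t2 = t1 - n


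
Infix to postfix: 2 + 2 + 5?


Left to right (same or higher precedence on left)
Postfix: 2 2 + 5 +


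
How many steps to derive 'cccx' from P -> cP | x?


Derivation: P => cP => ccP => cccP => cccx
Steps: 4


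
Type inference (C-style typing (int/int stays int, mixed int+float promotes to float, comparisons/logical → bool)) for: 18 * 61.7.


Operand types: int * float
Rule: mixed int/float promotes to float; int/int stays int
Result type: float


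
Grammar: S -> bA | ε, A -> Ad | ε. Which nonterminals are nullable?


A nonterminal is nullable iff some alternative derives ε (directly, or every symbol in it is nullable)
Nullable: {A, S}


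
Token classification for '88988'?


Pattern: digits only
Type: INTEGER_LITERAL


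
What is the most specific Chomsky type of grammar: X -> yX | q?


Right-linear: every RHS is a terminal or a terminal followed by one nonterminal
Classification: Type 3 (Regular)


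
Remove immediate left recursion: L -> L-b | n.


Left-recursive alternatives: L-b; non-recursive: n
Introduce L': L -> nL', L' -> -bL' | ε


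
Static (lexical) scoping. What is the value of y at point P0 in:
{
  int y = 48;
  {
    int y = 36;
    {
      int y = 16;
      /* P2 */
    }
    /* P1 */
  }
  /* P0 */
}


y declared in the same block as P0
y = 48


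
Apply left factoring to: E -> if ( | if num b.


Common prefix: 'if'
Factored: E -> if E', E' -> ( | num b


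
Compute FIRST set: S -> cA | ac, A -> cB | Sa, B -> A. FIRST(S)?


Per alternative of S: FIRST(cA) = {c}; FIRST(ac) = {a}
FIRST(S) = {a, c}


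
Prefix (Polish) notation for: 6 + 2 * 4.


'*' binds tighter: tree is (+ 6 (* 2 4))
Prefix: + 6 * 2 4


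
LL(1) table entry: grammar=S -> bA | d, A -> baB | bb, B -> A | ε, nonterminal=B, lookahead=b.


For [B, b]: 'b' ∈ FIRST(A)
Entry: B -> A


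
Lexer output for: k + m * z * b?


Scan left to right, longest-match per lexeme
Tokens: ID(k), OP(+), ID(m), OP(*), ID(z), OP(*), ID(b)


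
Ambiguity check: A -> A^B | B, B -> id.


precedence layered via separate nonterminal B: deterministic
Unambiguous


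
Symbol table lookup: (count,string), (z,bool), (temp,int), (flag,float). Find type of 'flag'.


Lookup 'flag' → type float


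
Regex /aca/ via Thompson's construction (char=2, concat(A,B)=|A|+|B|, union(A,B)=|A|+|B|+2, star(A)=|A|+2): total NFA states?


Syntax tree has 3 char leaf(s), 0 union(s), 0 star(s)
chars contribute 3×2 = 6; each union adds +2; each star adds +2
Total: 6 + 0 + 0 = 6 states


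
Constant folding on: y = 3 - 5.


3 - 5 = -2 at compile time
Optimized: y = -2


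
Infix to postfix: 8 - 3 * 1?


* has higher precedence, evaluate 3*1 first
Postfix: 8 3 1 * -


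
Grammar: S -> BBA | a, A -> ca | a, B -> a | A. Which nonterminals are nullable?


A nonterminal is nullable iff some alternative derives ε (directly, or every symbol in it is nullable)
Nullable: {}


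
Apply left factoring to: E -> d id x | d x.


Common prefix: 'd'
Factored: E -> d E', E' -> id x | x
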